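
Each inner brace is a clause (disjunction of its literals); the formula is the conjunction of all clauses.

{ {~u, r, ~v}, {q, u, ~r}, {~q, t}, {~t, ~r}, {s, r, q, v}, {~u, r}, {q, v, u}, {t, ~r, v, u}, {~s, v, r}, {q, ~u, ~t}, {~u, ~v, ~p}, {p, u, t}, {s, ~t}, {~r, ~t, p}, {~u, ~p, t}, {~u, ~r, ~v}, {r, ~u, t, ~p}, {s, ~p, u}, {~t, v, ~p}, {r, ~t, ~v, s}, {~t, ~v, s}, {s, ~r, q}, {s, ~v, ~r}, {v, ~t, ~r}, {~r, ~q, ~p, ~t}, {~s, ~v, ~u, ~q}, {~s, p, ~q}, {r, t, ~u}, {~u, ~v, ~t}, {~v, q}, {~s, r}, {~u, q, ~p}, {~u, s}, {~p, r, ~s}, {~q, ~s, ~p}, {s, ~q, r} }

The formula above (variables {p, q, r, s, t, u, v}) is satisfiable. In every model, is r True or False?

Suppose r = 0.
The clause (~u) is unit, so u = 0.
The clause (~s) is unit, so s = 0.
The clause (~t) is unit, so t = 0.
The clause (~q) is unit, so q = 0.
The clause (v) is unit, so v = 1.
But (~v) is also a unit clause — contradiction.
So every satisfying assignment has r = True.

True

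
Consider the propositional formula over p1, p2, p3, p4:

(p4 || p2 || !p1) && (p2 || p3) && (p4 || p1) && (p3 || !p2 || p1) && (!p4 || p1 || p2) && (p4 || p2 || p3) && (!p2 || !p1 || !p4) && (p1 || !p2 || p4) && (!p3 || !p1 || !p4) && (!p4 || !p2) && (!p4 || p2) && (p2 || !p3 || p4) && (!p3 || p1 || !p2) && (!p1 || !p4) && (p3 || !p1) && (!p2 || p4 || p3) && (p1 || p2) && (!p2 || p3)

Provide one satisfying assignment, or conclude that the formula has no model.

p1: true, p2: true, p3: true, p4: false

Suppose p2 = true.
From the singleton clause (!p4), p4 = false.
From the singleton clause (p1), p1 = true.
From the singleton clause (p3), p3 = true.
All clauses are satisfied.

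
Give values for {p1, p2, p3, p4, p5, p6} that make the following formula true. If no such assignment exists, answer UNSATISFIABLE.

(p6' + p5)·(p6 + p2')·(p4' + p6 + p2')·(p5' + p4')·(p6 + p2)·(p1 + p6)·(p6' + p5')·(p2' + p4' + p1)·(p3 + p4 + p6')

Branch on p6: set p6 = 0.
The clause (p2') is unit, so p2 = 0.
But (p2) is also a unit clause — contradiction.
Backtrack on p6: now try p6 = 1.
The clause (p5) is unit, so p5 = 1.
But (p5') is also a unit clause — contradiction.
Either choice for p6 ends in contradiction.

UNSATISFIABLE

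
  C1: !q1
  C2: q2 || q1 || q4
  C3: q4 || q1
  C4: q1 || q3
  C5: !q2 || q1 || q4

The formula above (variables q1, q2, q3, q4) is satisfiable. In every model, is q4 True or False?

Suppose q4 = false.
The clause (!q1) is unit, so q1 = false.
But (q1) is also a unit clause — contradiction.
So every satisfying assignment has q4 = True.

True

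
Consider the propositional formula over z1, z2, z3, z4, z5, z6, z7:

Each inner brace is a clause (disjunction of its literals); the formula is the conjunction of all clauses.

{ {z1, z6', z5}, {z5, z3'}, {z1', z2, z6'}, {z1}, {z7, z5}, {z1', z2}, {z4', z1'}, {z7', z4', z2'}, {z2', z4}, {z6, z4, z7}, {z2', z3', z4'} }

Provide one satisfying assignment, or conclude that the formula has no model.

UNSATISFIABLE

From the singleton clause (z1), z1 = 1.
From the singleton clause (z2), z2 = 1.
From the singleton clause (z4'), z4 = 0.
That conflicts with the unit clause (z4).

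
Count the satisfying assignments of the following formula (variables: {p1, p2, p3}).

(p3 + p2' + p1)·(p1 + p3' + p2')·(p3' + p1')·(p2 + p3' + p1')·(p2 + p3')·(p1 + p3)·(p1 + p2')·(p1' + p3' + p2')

2

There are 2^3 = 8 truth assignments over (p1, p2, p3).
Check each against the 8 clauses (columns in the order p1, p2, p3):
  F F F  ✗ fails (p1 + p3)
  F F T  ✗ fails (p2 + p3')
  F T F  ✗ fails (p3 + p2' + p1)
  F T T  ✗ fails (p1 + p3' + p2')
  T F F  ✓ satisfies all
  T F T  ✗ fails (p3' + p1')
  T T F  ✓ satisfies all
  T T T  ✗ fails (p3' + p1')
2 of the 8 rows are models.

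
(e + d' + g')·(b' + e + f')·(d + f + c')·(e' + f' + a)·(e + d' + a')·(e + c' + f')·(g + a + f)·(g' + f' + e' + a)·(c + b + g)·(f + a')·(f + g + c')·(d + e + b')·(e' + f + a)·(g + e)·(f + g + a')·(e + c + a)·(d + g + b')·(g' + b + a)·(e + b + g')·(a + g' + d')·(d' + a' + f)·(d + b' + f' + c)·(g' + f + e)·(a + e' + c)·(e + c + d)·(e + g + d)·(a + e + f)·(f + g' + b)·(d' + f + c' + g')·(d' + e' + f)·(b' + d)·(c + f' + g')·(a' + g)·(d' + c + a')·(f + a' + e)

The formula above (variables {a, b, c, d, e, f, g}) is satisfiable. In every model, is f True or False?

Suppose f = 0.
(a') alone gives a = 0.
(g) alone gives g = 1.
(e') alone gives e = 0.
But (e) is also a unit clause — contradiction.
So every satisfying assignment has f = True.

True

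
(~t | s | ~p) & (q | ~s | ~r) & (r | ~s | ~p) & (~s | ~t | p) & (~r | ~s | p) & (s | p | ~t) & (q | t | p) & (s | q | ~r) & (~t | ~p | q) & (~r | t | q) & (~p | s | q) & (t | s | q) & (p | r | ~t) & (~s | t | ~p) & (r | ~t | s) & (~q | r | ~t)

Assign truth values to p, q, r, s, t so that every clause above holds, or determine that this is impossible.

p ↦ 1; q ↦ 1; r ↦ 0; s ↦ 0; t ↦ 0

Case t = 0:
Case q = 1:
Case s = 0:
No clause remains; p, r are free.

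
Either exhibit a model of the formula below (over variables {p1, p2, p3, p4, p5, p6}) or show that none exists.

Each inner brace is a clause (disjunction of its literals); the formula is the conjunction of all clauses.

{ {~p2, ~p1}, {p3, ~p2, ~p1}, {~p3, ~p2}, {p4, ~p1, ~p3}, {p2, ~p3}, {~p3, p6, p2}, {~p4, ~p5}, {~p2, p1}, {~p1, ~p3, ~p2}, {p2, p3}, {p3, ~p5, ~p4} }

UNSATISFIABLE

Branch on p2: set p2 = 0.
The clause (~p3) is unit, so p3 = 0.
But (p3) is also a unit clause — contradiction.
Backtrack on p2: now try p2 = 1.
The clause (~p1) is unit, so p1 = 0.
But (p1) is also a unit clause — contradiction.
Both values of p2 lead to a conflict.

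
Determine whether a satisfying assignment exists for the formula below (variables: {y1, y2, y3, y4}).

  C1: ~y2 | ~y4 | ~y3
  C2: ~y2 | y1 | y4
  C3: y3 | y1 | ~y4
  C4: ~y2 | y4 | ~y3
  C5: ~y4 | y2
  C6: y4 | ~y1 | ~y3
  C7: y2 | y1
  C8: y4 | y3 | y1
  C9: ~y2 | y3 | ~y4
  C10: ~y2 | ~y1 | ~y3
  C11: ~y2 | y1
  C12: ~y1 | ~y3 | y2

Yes

Case y4 = 0:
Case y2 = 1:
From the singleton clause (y1), y1 = 1.
From the singleton clause (~y3), y3 = 0.
This assignment satisfies each clause.
A satisfying assignment: y1 ↦ 1,  y2 ↦ 1,  y3 ↦ 0,  y4 ↦ 0.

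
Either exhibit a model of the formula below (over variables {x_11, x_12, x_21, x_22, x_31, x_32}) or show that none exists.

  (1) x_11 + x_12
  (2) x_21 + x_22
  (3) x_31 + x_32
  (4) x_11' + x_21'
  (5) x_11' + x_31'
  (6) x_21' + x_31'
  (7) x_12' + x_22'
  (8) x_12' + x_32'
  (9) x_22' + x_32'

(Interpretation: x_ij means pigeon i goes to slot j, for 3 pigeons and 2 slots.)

UNSATISFIABLE

Branch on x_11: set x_11 = 1.
Unit clause (x_21') forces x_21 = 0.
Unit clause (x_22) forces x_22 = 1.
Unit clause (x_31') forces x_31 = 0.
Unit clause (x_32) forces x_32 = 1.
That conflicts with the unit clause (x_32').
So x_11 must be the other value — set x_11 = 0.
Unit clause (x_12) forces x_12 = 1.
Unit clause (x_22') forces x_22 = 0.
Unit clause (x_21) forces x_21 = 1.
Unit clause (x_31') forces x_31 = 0.
Unit clause (x_32) forces x_32 = 1.
That conflicts with the unit clause (x_32').
Either choice for x_11 ends in contradiction.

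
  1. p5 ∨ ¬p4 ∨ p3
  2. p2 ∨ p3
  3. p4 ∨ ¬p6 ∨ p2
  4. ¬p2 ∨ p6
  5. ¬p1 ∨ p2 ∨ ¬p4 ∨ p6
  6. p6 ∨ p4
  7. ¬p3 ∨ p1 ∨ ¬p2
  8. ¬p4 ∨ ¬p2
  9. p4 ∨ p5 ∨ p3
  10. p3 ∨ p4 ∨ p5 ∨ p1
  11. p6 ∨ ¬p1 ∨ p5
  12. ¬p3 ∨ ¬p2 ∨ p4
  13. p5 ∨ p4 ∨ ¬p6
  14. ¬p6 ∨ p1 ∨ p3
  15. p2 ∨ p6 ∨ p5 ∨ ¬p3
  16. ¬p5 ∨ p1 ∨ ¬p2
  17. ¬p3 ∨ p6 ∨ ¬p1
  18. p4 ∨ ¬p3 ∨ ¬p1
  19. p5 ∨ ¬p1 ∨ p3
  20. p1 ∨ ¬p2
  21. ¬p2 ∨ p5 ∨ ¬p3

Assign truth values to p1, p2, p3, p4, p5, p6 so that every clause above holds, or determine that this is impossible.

Suppose p2 = False.
From the singleton clause (p3), p3 = True.
Suppose p4 = True.
Suppose p1 = True.
From the singleton clause (p6), p6 = True.
No clause remains; p5 is free.

p1 ↦ True, p2 ↦ False, p3 ↦ True, p4 ↦ True, p5 ↦ True, p6 ↦ True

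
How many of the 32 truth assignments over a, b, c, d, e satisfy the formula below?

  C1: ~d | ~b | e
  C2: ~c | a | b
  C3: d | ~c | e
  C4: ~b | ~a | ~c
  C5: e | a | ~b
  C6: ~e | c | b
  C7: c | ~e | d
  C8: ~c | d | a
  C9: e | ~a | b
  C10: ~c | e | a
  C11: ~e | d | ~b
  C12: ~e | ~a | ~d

6

There are 2^5 = 32 truth assignments over (a, b, c, d, e).
Split on c. With c = 1, the clauses containing c are satisfied and ~c drops from the rest; 2 of the 2^4 = 16 assignments to the other variables satisfy what remains.
With c = 0, by the same count on the reduced clause set, 4 assignments work.
Total: 2 + 4 = 6.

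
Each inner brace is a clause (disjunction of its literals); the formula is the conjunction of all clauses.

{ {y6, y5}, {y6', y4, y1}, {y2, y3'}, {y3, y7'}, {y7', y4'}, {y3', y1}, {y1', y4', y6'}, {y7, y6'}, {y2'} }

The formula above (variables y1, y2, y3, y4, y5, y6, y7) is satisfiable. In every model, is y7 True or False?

False

Suppose y7 = 1.
From the singleton clause (y3), y3 = 1.
From the singleton clause (y2), y2 = 1.
That conflicts with the unit clause (y2').
So every satisfying assignment has y7 = False.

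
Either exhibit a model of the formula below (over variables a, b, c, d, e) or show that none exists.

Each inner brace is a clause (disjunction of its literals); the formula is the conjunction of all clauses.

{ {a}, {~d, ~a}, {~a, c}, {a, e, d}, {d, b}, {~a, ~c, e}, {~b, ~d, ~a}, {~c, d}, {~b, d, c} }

(a) alone gives a = 1.
(~d) alone gives d = 0.
(c) alone gives c = 1.
Now (~c) is unsatisfied and unit — conflict.

UNSATISFIABLE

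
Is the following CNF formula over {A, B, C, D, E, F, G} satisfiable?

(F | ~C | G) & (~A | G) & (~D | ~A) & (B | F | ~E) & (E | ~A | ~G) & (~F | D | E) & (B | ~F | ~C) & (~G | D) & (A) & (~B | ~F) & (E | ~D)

No

The clause (A) is unit, so A = 1.
The clause (G) is unit, so G = 1.
The clause (~D) is unit, so D = 0.
But (D) is also a unit clause — contradiction.
No assignment satisfies every clause.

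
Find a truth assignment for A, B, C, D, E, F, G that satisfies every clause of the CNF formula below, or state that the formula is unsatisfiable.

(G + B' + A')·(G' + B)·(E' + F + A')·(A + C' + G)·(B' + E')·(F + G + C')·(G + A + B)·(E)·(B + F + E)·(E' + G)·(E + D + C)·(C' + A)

UNSATISFIABLE

The clause (E) is unit, so E = 1.
The clause (B') is unit, so B = 0.
The clause (G') is unit, so G = 0.
But (G) is also a unit clause — contradiction.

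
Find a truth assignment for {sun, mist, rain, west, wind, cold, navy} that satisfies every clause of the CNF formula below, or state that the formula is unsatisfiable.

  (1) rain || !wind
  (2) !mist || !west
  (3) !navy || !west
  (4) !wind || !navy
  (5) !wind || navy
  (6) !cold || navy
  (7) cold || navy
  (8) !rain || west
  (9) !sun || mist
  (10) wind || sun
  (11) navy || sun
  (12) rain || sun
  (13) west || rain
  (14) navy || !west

Suppose rain = true.
From the singleton clause (west), west = true.
From the singleton clause (!mist), mist = false.
From the singleton clause (!navy), navy = false.
But (navy) is also a unit clause — contradiction.
So rain must be the other value — set rain = false.
From the singleton clause (!wind), wind = false.
From the singleton clause (sun), sun = true.
From the singleton clause (mist), mist = true.
From the singleton clause (!west), west = false.
But (west) is also a unit clause — contradiction.
Both values of rain lead to a conflict.

UNSATISFIABLE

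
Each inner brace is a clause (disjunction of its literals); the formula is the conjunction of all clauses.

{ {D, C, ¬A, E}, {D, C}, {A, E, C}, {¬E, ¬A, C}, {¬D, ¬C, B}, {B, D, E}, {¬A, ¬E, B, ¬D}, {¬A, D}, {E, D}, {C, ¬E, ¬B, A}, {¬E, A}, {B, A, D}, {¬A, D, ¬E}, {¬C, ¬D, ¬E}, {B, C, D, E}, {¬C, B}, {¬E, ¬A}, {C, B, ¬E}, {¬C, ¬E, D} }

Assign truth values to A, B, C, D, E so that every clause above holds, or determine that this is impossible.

Case D = True:
Case C = True:
Unit clause (B) forces B = True.
Unit clause (¬E) forces E = False.
Every clause is now satisfied; A is unconstrained.

A: True, B: True, C: True, D: True, E: False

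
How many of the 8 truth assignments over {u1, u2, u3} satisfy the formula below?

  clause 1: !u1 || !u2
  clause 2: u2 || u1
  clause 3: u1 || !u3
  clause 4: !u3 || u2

2

There are 2^3 = 8 truth assignments over (u1, u2, u3).
Check each against the 4 clauses (columns in the order u1, u2, u3):
  F F F  ✗ fails (u2 || u1)
  F F T  ✗ fails (u2 || u1)
  F T F  ✓ satisfies all
  F T T  ✗ fails (u1 || !u3)
  T F F  ✓ satisfies all
  T F T  ✗ fails (!u3 || u2)
  T T F  ✗ fails (!u1 || !u2)
  T T T  ✗ fails (!u1 || !u2)
2 of the 8 rows are models.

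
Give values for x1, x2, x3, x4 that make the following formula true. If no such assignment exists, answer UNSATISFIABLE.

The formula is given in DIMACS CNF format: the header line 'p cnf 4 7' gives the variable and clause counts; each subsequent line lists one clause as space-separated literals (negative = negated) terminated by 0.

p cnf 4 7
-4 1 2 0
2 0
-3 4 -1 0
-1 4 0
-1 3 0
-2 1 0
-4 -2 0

UNSATISFIABLE

Unit clause (x2) forces x2 = True.
Unit clause (x1) forces x1 = True.
Unit clause (x4) forces x4 = True.
But (¬x4) is also a unit clause — contradiction.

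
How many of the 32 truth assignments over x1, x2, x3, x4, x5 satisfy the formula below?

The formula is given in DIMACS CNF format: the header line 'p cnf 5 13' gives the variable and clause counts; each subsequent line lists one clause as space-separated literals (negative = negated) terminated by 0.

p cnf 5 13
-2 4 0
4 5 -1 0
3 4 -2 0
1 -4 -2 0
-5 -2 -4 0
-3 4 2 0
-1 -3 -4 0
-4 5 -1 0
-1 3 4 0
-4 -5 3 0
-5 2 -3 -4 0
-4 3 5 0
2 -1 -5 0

There are 2^5 = 32 truth assignments over (x1, x2, x3, x4, x5).
Split on x1. With x1 = True, the clauses containing x1 are satisfied and ¬x1 drops from the rest; 0 of the 2^4 = 16 assignments to the other variables satisfy what remains.
With x1 = False, by the same count on the reduced clause set, 3 assignments work.
Total: 0 + 3 = 3.

3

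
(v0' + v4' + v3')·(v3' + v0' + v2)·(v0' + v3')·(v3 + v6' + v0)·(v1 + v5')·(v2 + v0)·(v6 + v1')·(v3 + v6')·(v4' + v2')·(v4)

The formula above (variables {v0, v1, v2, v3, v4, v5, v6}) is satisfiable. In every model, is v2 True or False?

False

Suppose v2 = 1.
The clause (v4') is unit, so v4 = 0.
That conflicts with the unit clause (v4).
So every satisfying assignment has v2 = False.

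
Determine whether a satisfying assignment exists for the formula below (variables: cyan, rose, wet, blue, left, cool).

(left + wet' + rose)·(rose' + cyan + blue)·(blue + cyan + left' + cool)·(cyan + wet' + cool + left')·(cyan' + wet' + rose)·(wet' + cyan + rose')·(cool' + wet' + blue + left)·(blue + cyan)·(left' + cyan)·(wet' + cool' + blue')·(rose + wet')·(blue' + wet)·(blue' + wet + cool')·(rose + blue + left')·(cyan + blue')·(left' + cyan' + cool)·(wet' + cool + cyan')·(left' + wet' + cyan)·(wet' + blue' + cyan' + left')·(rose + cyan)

Yes, satisfiable

Case blue = 0:
The clause (cyan) is unit, so cyan = 1.
Case wet = 0:
Case rose = 0:
The clause (left') is unit, so left = 0.
All clauses hold; cool can take either value.
A satisfying assignment: cyan=1; rose=0; wet=0; blue=0; left=0; cool=1.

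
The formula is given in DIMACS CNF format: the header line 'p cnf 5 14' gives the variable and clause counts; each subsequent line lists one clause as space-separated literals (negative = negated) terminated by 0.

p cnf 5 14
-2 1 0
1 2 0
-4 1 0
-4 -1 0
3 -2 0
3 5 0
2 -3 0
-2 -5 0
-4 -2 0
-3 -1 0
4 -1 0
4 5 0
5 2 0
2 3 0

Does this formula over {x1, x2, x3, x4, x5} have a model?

Suppose x2 = False.
Unit clause (x1) forces x1 = True.
Unit clause (¬x4) forces x4 = False.
But (x4) is also a unit clause — contradiction.
So x2 must be the other value — set x2 = True.
Unit clause (x1) forces x1 = True.
Unit clause (¬x4) forces x4 = False.
But (x4) is also a unit clause — contradiction.
Neither x2 = True nor x2 = False works.
No assignment satisfies every clause.

No, unsatisfiable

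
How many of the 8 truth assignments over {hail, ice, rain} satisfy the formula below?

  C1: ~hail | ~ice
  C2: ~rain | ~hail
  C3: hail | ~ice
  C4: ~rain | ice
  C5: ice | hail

1

There are 2^3 = 8 truth assignments over (hail, ice, rain).
Check each against the 5 clauses (columns in the order hail, ice, rain):
  F F F  ✗ fails (ice | hail)
  F F T  ✗ fails (~rain | ice)
  F T F  ✗ fails (hail | ~ice)
  F T T  ✗ fails (hail | ~ice)
  T F F  ✓ satisfies all
  T F T  ✗ fails (~rain | ~hail)
  T T F  ✗ fails (~hail | ~ice)
  T T T  ✗ fails (~hail | ~ice)
1 of the 8 rows is a model.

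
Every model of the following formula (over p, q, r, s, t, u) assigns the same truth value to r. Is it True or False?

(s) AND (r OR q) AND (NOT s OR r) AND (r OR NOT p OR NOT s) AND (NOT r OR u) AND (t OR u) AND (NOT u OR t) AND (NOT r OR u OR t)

True

Suppose r = false.
(s) alone gives s = true.
That conflicts with the unit clause (NOT s).
So every satisfying assignment has r = True.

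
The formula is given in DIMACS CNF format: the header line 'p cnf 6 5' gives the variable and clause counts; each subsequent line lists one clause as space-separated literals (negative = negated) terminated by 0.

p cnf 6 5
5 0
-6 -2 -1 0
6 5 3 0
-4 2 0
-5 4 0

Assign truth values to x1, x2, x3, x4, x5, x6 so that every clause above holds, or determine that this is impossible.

x1 ↦ False, x2 ↦ True, x3 ↦ True, x4 ↦ True, x5 ↦ True, x6 ↦ False

(x5) alone gives x5 = True.
(x4) alone gives x4 = True.
(x2) alone gives x2 = True.
Suppose x6 = False.
All clauses hold; x1, x3 can take either value.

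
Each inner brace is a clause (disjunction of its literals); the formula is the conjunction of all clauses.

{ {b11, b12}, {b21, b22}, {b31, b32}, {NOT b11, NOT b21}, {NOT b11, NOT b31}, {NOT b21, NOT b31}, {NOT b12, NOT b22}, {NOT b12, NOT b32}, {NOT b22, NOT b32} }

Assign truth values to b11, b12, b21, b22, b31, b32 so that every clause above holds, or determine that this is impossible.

UNSATISFIABLE

Try b11 = true.
From the singleton clause (NOT b21), b21 = false.
From the singleton clause (b22), b22 = true.
From the singleton clause (NOT b31), b31 = false.
From the singleton clause (b32), b32 = true.
Now (NOT b32) is unsatisfied and unit — conflict.
So b11 must be the other value — set b11 = false.
From the singleton clause (b12), b12 = true.
From the singleton clause (NOT b22), b22 = false.
From the singleton clause (b21), b21 = true.
From the singleton clause (NOT b31), b31 = false.
From the singleton clause (b32), b32 = true.
Now (NOT b32) is unsatisfied and unit — conflict.
Both values of b11 lead to a conflict.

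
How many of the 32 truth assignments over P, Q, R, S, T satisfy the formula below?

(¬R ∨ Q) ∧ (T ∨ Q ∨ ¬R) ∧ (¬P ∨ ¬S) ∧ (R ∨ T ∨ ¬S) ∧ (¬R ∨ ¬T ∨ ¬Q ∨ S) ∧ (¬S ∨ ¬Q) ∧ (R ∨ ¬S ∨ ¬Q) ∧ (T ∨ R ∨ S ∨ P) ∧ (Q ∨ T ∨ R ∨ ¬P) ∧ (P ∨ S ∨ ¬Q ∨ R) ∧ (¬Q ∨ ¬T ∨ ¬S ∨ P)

There are 2^5 = 32 truth assignments over (P, Q, R, S, T).
Split on T. With T = True, the clauses containing T are satisfied and ¬T drops from the rest; 4 of the 2^4 = 16 assignments to the other variables satisfy what remains.
With T = False, by the same count on the reduced clause set, 3 assignments work.
(One model: P=F, Q=F, R=F, S=F, T=T.)
Total: 4 + 3 = 7.

7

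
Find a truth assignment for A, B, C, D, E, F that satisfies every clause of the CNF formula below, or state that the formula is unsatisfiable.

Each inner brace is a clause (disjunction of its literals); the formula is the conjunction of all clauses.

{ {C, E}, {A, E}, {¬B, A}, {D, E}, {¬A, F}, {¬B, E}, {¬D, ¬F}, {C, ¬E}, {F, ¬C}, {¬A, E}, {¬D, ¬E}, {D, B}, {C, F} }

A=True; B=True; C=True; D=False; E=True; F=True

Try C = True.
(F) alone gives F = True.
(¬D) alone gives D = False.
(E) alone gives E = True.
(B) alone gives B = True.
(A) alone gives A = True.
All clauses are satisfied.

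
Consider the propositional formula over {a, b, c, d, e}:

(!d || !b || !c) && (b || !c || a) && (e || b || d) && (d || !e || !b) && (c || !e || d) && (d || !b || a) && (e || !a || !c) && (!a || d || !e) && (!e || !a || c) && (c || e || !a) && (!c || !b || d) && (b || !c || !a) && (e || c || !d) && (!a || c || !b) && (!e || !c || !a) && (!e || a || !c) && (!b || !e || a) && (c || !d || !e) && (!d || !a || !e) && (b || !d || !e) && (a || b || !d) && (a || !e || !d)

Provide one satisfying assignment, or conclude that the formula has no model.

UNSATISFIABLE

Case d = false:
Case e = true:
(!b) alone gives b = false.
(c) alone gives c = true.
(a) alone gives a = true.
That conflicts with the unit clause (!a).
Backtrack on e: now try e = false.
(b) alone gives b = true.
(a) alone gives a = true.
(!c) alone gives c = false.
That conflicts with the unit clause (c).
Neither e = true nor e = false works.
Backtrack on d: now try d = true.
Case b = false:
(!e) alone gives e = false.
(c) alone gives c = true.
(a) alone gives a = true.
That conflicts with the unit clause (!a).
Backtrack on b: now try b = true.
(!c) alone gives c = false.
(e) alone gives e = true.
That conflicts with the unit clause (!e).
Neither b = true nor b = false works.
Neither d = true nor d = false works.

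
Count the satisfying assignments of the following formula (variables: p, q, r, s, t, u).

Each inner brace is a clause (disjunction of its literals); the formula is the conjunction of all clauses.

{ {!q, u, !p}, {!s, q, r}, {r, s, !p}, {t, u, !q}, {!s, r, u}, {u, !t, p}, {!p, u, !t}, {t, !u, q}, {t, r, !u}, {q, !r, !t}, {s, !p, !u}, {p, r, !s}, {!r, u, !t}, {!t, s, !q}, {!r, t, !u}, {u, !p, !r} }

7

There are 2^6 = 64 truth assignments over (p, q, r, s, t, u).
Split on t. With t = true, the clauses containing t are satisfied and !t drops from the rest; 4 of the 2^5 = 32 assignments to the other variables satisfy what remains.
With t = false, by the same count on the reduced clause set, 3 assignments work.
Total: 4 + 3 = 7.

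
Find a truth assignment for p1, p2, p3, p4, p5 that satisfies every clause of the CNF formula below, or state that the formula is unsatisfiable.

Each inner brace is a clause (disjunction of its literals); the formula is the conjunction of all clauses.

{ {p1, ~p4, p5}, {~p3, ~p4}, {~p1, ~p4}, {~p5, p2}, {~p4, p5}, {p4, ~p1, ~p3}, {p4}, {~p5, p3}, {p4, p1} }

UNSATISFIABLE

From the singleton clause (p4), p4 = 1.
From the singleton clause (~p3), p3 = 0.
From the singleton clause (~p1), p1 = 0.
From the singleton clause (p5), p5 = 1.
That conflicts with the unit clause (~p5).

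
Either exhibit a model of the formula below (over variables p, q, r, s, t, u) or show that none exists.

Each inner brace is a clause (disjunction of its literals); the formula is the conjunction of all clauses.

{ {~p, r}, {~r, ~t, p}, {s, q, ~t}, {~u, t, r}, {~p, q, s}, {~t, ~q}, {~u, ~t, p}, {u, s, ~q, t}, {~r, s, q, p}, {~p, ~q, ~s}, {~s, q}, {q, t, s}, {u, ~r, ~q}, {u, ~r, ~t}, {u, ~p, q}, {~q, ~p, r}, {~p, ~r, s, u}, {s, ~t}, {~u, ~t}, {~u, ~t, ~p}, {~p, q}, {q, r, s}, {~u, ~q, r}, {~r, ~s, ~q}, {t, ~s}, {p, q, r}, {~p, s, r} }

p ↦ 0,  q ↦ 1,  r ↦ 1,  s ↦ 0,  t ↦ 0,  u ↦ 1

Branch on p: set p = 0.
Branch on r: set r = 1.
Unit clause (~t) forces t = 0.
Unit clause (~s) forces s = 0.
Unit clause (q) forces q = 1.
Unit clause (u) forces u = 1.
All clauses are satisfied.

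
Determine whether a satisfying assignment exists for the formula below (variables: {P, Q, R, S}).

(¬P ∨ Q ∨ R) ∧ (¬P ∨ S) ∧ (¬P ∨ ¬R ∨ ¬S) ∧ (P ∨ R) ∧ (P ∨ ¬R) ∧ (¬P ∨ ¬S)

Branch on P: set P = False.
From the singleton clause (R), R = True.
Now (¬R) is unsatisfied and unit — conflict.
Backtrack on P: now try P = True.
From the singleton clause (S), S = True.
Now (¬S) is unsatisfied and unit — conflict.
Neither P = True nor P = False works.
No assignment satisfies every clause.

No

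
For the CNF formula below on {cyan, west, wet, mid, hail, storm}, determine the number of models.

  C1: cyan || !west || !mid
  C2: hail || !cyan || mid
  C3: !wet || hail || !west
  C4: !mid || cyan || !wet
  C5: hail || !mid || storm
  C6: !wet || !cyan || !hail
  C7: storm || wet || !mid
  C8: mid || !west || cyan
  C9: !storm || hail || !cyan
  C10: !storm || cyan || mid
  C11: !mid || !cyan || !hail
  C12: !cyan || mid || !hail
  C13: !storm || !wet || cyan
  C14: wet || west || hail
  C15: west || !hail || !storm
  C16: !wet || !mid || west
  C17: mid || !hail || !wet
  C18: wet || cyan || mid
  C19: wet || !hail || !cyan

1

There are 2^6 = 64 truth assignments over (cyan, west, wet, mid, hail, storm).
Split on storm. With storm = true, the clauses containing storm are satisfied and !storm drops from the rest; 0 of the 2^5 = 32 assignments to the other variables satisfy what remains.
With storm = false, by the same count on the reduced clause set, 1 assignment works.
(One model: cyan=F, west=F, wet=T, mid=F, hail=F, storm=F.)
Total: 0 + 1 = 1.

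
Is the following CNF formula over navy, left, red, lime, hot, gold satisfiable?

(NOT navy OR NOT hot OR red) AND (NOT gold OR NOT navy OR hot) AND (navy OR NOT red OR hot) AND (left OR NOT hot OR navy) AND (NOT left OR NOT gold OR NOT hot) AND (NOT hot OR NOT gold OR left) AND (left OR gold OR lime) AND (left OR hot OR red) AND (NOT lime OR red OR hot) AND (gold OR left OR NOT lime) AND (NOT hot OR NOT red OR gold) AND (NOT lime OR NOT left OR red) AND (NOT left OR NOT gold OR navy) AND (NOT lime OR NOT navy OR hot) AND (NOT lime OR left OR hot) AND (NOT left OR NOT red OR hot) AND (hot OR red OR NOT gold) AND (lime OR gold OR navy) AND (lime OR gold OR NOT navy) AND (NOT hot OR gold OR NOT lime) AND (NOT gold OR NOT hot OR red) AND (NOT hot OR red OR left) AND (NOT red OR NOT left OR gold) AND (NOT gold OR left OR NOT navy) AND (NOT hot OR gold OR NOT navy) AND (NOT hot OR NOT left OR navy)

Suppose navy = false.
Suppose red = false.
Suppose left = true.
The clause (NOT lime) is unit, so lime = false.
The clause (NOT gold) is unit, so gold = false.
That conflicts with the unit clause (gold).
That branch fails; take left = false instead.
The clause (NOT hot) is unit, so hot = false.
That conflicts with the unit clause (hot).
Neither left = true nor left = false works.
That branch fails; take red = true instead.
The clause (hot) is unit, so hot = true.
The clause (left) is unit, so left = true.
That conflicts with the unit clause (NOT left).
Neither red = true nor red = false works.
That branch fails; take navy = true instead.
Suppose hot = false.
The clause (NOT gold) is unit, so gold = false.
The clause (NOT lime) is unit, so lime = false.
That conflicts with the unit clause (lime).
That branch fails; take hot = true instead.
The clause (red) is unit, so red = true.
The clause (gold) is unit, so gold = true.
The clause (NOT left) is unit, so left = false.
That conflicts with the unit clause (left).
Neither hot = true nor hot = false works.
Neither navy = true nor navy = false works.
No assignment satisfies every clause.

No, unsatisfiable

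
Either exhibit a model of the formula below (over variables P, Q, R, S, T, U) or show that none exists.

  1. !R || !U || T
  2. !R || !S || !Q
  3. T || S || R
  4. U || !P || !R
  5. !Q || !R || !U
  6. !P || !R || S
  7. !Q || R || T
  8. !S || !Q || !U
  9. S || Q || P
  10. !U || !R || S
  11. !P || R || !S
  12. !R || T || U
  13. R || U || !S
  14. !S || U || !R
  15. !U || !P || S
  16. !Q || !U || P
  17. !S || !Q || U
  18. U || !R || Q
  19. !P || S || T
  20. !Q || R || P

P: false, Q: false, R: true, S: true, T: true, U: true

Case R = true:
Case U = true:
(T) alone gives T = true.
(!Q) alone gives Q = false.
(S) alone gives S = true.
Every clause is now satisfied; P is unconstrained.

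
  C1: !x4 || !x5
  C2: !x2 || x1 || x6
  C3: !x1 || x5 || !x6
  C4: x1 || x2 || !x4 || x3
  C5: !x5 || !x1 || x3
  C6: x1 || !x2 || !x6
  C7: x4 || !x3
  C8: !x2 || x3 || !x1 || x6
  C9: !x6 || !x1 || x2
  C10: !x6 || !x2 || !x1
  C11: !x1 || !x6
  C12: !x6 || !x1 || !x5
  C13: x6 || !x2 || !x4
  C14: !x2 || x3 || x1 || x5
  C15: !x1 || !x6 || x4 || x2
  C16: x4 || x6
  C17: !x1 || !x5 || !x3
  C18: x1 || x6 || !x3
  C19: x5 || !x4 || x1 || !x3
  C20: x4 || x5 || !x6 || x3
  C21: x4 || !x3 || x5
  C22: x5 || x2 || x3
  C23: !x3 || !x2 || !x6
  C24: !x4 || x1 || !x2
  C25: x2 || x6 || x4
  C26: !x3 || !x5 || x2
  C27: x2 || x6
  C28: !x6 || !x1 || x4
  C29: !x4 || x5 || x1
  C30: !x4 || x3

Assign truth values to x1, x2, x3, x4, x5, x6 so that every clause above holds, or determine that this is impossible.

Branch on x4: set x4 = false.
Unit clause (!x3) forces x3 = false.
Unit clause (x6) forces x6 = true.
Unit clause (!x1) forces x1 = false.
Unit clause (!x2) forces x2 = false.
Unit clause (x5) forces x5 = true.
This assignment satisfies each clause.

x1: false, x2: false, x3: false, x4: false, x5: true, x6: true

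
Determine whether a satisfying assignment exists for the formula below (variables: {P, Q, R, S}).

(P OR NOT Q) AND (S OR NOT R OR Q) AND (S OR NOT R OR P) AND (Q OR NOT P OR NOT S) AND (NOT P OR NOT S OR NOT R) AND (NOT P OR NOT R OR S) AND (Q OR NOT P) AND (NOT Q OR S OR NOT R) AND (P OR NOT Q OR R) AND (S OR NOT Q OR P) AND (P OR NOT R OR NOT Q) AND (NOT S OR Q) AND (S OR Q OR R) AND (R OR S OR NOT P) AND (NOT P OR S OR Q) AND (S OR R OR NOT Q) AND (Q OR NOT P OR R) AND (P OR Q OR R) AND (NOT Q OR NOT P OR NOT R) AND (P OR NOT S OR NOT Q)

Yes

Case P = true:
Unit clause (Q) forces Q = true.
Unit clause (NOT R) forces R = false.
Unit clause (S) forces S = true.
All clauses are satisfied.
A satisfying assignment: P: true,  Q: true,  R: false,  S: true.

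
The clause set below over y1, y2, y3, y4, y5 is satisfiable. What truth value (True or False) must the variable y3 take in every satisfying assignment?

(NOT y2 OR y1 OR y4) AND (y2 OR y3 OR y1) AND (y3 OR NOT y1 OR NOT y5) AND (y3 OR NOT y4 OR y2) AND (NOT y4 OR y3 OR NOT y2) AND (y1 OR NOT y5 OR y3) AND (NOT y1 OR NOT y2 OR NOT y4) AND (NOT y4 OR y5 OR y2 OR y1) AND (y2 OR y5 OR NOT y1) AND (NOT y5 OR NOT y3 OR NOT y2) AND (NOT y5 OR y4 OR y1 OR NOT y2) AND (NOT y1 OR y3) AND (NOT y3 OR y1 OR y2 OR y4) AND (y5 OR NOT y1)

True

Suppose y3 = false.
From the singleton clause (NOT y1), y1 = false.
From the singleton clause (y2), y2 = true.
From the singleton clause (y4), y4 = true.
But (NOT y4) is also a unit clause — contradiction.
So every satisfying assignment has y3 = True.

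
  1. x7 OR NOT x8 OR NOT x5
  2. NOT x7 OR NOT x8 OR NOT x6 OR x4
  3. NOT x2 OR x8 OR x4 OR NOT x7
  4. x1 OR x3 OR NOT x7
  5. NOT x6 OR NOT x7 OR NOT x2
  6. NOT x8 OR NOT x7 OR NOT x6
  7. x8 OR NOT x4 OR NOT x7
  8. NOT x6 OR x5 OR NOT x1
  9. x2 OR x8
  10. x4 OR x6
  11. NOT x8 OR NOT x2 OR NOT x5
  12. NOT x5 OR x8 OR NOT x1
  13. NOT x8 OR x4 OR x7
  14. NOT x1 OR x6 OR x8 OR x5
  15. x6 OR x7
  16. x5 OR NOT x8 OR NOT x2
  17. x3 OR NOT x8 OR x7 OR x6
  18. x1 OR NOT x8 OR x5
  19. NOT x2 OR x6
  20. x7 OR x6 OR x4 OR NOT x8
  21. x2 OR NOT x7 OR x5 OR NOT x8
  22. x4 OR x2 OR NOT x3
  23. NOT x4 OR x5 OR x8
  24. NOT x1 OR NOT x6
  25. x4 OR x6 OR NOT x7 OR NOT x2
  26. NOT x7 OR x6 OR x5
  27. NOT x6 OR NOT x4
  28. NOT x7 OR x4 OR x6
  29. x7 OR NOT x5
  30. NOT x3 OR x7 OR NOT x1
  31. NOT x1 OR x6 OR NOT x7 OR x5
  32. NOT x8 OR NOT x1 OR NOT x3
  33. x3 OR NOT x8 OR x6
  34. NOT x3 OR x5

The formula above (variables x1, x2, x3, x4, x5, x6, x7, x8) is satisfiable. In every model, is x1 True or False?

False

Suppose x1 = true.
The clause (NOT x6) is unit, so x6 = false.
The clause (x4) is unit, so x4 = true.
The clause (x7) is unit, so x7 = true.
The clause (x8) is unit, so x8 = true.
The clause (NOT x2) is unit, so x2 = false.
The clause (x5) is unit, so x5 = true.
The clause (NOT x3) is unit, so x3 = false.
That conflicts with the unit clause (x3).
So every satisfying assignment has x1 = False.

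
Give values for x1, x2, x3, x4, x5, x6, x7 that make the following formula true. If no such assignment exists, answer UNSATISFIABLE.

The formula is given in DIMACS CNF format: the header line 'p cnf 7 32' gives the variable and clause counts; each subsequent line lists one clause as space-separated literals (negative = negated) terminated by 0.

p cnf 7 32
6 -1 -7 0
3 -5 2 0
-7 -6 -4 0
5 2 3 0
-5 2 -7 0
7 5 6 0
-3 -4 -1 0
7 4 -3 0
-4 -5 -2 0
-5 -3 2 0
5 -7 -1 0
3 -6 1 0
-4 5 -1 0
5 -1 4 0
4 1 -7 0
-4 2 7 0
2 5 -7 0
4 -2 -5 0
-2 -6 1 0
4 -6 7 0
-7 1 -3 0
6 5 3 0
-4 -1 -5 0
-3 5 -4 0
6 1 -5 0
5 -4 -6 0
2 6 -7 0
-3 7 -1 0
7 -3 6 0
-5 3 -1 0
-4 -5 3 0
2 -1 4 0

UNSATISFIABLE

Case x6 = True:
Case x7 = False:
The clause (x4) is unit, so x4 = True.
The clause (x2) is unit, so x2 = True.
The clause (¬x5) is unit, so x5 = False.
But (x5) is also a unit clause — contradiction.
Undo x7 and try x7 = True.
The clause (¬x4) is unit, so x4 = False.
The clause (x1) is unit, so x1 = True.
The clause (x5) is unit, so x5 = True.
The clause (x2) is unit, so x2 = True.
But (¬x2) is also a unit clause — contradiction.
Either choice for x7 ends in contradiction.
Undo x6 and try x6 = False.
Case x1 = False:
The clause (¬x5) is unit, so x5 = False.
The clause (x7) is unit, so x7 = True.
The clause (x4) is unit, so x4 = True.
The clause (x2) is unit, so x2 = True.
The clause (¬x3) is unit, so x3 = False.
But (x3) is also a unit clause — contradiction.
Undo x1 and try x1 = True.
The clause (¬x7) is unit, so x7 = False.
The clause (x5) is unit, so x5 = True.
The clause (¬x4) is unit, so x4 = False.
The clause (¬x3) is unit, so x3 = False.
But (x3) is also a unit clause — contradiction.
Either choice for x1 ends in contradiction.
Either choice for x6 ends in contradiction.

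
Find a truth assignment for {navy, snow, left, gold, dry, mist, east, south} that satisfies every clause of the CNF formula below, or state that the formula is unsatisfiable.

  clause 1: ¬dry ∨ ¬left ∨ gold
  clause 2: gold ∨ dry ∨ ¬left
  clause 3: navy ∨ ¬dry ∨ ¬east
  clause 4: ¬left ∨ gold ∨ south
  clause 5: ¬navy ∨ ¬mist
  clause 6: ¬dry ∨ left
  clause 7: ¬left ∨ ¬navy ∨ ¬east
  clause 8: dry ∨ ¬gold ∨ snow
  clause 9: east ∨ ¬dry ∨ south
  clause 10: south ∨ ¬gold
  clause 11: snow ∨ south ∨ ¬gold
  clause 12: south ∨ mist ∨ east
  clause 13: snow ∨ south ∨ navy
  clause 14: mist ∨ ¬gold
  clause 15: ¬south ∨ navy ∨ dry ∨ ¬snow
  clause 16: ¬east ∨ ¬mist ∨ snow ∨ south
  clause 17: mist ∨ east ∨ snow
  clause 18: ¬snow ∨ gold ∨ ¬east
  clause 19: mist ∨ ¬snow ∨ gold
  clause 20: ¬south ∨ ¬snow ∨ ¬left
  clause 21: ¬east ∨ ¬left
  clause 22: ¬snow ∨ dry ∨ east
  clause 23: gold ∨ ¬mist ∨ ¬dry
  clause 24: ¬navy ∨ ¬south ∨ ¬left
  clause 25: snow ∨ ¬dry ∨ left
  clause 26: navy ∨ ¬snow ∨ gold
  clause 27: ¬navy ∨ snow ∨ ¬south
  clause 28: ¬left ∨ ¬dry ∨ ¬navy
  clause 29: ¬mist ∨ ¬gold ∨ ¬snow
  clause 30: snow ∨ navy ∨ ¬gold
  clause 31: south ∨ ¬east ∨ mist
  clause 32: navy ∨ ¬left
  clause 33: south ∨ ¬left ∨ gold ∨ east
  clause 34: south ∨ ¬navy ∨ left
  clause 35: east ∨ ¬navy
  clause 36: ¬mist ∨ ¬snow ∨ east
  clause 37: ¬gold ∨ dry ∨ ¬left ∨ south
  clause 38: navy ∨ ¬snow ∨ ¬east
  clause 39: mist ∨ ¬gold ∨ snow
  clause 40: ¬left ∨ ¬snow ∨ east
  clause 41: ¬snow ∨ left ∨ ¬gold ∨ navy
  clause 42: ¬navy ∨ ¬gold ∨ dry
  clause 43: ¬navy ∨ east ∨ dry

navy: False, snow: False, left: False, gold: False, dry: False, mist: True, east: True, south: True

Branch on navy: set navy = False.
The clause (¬left) is unit, so left = False.
The clause (¬dry) is unit, so dry = False.
Branch on gold: set gold = False.
The clause (¬snow) is unit, so snow = False.
The clause (south) is unit, so south = True.
Branch on mist: set mist = True.
Every clause is now satisfied; east is unconstrained.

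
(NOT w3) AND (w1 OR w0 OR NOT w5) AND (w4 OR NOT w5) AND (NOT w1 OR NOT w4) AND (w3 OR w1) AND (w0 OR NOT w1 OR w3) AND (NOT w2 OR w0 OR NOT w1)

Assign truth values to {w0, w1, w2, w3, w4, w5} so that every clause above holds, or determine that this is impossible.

The clause (NOT w3) is unit, so w3 = false.
The clause (w1) is unit, so w1 = true.
The clause (NOT w4) is unit, so w4 = false.
The clause (NOT w5) is unit, so w5 = false.
The clause (w0) is unit, so w0 = true.
All clauses hold; w2 can take either value.

w0=true,  w1=true,  w2=true,  w3=false,  w4=false,  w5=false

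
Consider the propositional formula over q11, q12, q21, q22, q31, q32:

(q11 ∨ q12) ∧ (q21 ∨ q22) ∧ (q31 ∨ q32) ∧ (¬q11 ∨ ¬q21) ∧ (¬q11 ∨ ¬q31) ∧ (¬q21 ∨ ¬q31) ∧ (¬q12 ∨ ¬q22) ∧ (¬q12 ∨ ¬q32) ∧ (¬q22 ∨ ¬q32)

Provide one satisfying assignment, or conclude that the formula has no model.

UNSATISFIABLE

Try q11 = True.
The clause (¬q21) is unit, so q21 = False.
The clause (q22) is unit, so q22 = True.
The clause (¬q31) is unit, so q31 = False.
The clause (q32) is unit, so q32 = True.
Now (¬q32) is unsatisfied and unit — conflict.
Backtrack on q11: now try q11 = False.
The clause (q12) is unit, so q12 = True.
The clause (¬q22) is unit, so q22 = False.
The clause (q21) is unit, so q21 = True.
The clause (¬q31) is unit, so q31 = False.
The clause (q32) is unit, so q32 = True.
Now (¬q32) is unsatisfied and unit — conflict.
Both values of q11 lead to a conflict.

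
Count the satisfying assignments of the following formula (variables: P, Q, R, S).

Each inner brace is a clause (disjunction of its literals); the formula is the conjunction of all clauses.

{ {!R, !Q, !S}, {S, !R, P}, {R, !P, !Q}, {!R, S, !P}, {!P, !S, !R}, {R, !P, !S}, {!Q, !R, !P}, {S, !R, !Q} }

There are 2^4 = 16 truth assignments over (P, Q, R, S).
Check each against the 8 clauses (columns in the order P, Q, R, S):
  F F F F  ✓ satisfies all
  F F F T  ✓ satisfies all
  F F T F  ✗ fails (S || !R || P)
  F F T T  ✓ satisfies all
  F T F F  ✓ satisfies all
  F T F T  ✓ satisfies all
  F T T F  ✗ fails (S || !R || P)
  F T T T  ✗ fails (!R || !Q || !S)
  T F F F  ✓ satisfies all
  T F F T  ✗ fails (R || !P || !S)
  T F T F  ✗ fails (!R || S || !P)
  T F T T  ✗ fails (!P || !S || !R)
  T T F F  ✗ fails (R || !P || !Q)
  T T F T  ✗ fails (R || !P || !Q)
  T T T F  ✗ fails (!R || S || !P)
  T T T T  ✗ fails (!R || !Q || !S)
6 of the 16 rows are models.

6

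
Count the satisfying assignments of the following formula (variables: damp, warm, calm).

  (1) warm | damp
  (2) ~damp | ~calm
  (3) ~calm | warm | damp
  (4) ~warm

There are 2^3 = 8 truth assignments over (damp, warm, calm).
Check each against the 4 clauses (columns in the order damp, warm, calm):
  F F F  ✗ fails (warm | damp)
  F F T  ✗ fails (warm | damp)
  F T F  ✗ fails (~warm)
  F T T  ✗ fails (~warm)
  T F F  ✓ satisfies all
  T F T  ✗ fails (~damp | ~calm)
  T T F  ✗ fails (~warm)
  T T T  ✗ fails (~damp | ~calm)
1 of the 8 rows is a model.

1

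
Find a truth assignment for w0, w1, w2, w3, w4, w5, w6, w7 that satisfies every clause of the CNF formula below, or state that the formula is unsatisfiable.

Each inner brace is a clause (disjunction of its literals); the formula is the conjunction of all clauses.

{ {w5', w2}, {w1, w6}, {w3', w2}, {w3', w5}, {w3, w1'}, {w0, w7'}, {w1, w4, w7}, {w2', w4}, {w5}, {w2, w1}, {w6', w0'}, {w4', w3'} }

Unit clause (w5) forces w5 = 1.
Unit clause (w2) forces w2 = 1.
Unit clause (w4) forces w4 = 1.
Unit clause (w3') forces w3 = 0.
Unit clause (w1') forces w1 = 0.
Unit clause (w6) forces w6 = 1.
Unit clause (w0') forces w0 = 0.
Unit clause (w7') forces w7 = 0.
All clauses are satisfied.

w0: 0; w1: 0; w2: 1; w3: 0; w4: 1; w5: 1; w6: 1; w7: 0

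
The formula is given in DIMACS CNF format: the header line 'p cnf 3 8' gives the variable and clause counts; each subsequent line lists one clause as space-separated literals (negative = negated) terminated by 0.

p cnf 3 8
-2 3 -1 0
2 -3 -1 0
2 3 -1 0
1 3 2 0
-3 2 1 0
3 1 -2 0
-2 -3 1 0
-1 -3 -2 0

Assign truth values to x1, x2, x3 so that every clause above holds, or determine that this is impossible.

Suppose x2 = False.
Suppose x3 = False.
The clause (¬x1) is unit, so x1 = False.
Now (x1) is unsatisfied and unit — conflict.
That branch fails; take x3 = True instead.
The clause (¬x1) is unit, so x1 = False.
Now (x1) is unsatisfied and unit — conflict.
Both values of x3 lead to a conflict.
That branch fails; take x2 = True instead.
Suppose x3 = True.
The clause (x1) is unit, so x1 = True.
Now (¬x1) is unsatisfied and unit — conflict.
That branch fails; take x3 = False instead.
The clause (¬x1) is unit, so x1 = False.
Now (x1) is unsatisfied and unit — conflict.
Both values of x3 lead to a conflict.
Both values of x2 lead to a conflict.

UNSATISFIABLE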